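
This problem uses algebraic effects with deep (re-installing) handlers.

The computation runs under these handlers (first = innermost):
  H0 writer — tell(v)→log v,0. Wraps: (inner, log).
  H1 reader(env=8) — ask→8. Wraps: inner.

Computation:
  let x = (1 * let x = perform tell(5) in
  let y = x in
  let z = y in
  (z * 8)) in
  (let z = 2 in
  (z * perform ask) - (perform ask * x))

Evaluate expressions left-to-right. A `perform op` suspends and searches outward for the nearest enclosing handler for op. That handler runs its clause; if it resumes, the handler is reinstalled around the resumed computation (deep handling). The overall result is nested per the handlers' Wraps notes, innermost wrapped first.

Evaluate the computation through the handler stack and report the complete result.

Answer: (16, (5))

Step-by-step:
tell(5) @ H0 ⇒ log+=5
ask @ H1 ⇒ 8
ask @ H1 ⇒ 8
H0 returns (16, (5))
H1 returns (16, (5))
= (16, (5))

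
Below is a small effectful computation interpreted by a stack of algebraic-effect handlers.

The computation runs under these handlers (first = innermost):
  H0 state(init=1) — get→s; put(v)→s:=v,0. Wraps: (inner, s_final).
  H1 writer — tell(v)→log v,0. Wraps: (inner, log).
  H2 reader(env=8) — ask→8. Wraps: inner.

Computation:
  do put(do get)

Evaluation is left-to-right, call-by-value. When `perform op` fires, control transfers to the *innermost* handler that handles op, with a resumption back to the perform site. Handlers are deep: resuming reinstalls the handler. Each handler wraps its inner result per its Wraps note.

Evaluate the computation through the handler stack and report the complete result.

Evaluation trace:
get @ H0 ⇒ 1
put(1) @ H0 ⇒ s:=1
H0 returns (0, 1)
H1 returns ((0, 1), ())
H2 returns ((0, 1), ())
= ((0, 1), ())

Answer: ((0, 1), ())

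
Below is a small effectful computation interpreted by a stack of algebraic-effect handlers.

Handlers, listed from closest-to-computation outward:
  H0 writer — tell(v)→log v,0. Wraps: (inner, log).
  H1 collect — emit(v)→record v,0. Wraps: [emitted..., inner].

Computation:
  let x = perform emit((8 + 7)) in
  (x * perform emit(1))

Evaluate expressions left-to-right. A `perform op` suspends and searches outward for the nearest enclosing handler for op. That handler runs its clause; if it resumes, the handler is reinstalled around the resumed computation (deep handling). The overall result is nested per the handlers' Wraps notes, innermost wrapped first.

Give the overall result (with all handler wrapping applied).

Answer: [15, 1, (0, ())]

Evaluation trace:
emit(15) @ H1 ⇒ out+=15
emit(1) @ H1 ⇒ out+=1
H0 returns (0, ())
H1 returns [15, 1, (0, ())]
= [15, 1, (0, ())]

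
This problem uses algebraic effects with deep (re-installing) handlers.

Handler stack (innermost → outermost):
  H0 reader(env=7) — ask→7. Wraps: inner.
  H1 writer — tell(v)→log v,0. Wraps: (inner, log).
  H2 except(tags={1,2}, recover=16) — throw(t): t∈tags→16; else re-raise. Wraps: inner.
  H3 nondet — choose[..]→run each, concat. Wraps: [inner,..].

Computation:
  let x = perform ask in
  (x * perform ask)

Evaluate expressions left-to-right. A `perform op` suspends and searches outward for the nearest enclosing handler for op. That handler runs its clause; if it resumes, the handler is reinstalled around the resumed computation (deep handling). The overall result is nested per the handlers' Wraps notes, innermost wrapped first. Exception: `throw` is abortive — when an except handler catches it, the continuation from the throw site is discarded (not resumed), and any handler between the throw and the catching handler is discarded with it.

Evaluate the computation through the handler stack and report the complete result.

Step-by-step:
ask @ H0 ⇒ 7
ask @ H0 ⇒ 7
H0 returns 49
H1 returns (49, ())
H2 returns (49, ())
H3 returns [(49, ())]
= [(49, ())]

Answer: [(49, ())]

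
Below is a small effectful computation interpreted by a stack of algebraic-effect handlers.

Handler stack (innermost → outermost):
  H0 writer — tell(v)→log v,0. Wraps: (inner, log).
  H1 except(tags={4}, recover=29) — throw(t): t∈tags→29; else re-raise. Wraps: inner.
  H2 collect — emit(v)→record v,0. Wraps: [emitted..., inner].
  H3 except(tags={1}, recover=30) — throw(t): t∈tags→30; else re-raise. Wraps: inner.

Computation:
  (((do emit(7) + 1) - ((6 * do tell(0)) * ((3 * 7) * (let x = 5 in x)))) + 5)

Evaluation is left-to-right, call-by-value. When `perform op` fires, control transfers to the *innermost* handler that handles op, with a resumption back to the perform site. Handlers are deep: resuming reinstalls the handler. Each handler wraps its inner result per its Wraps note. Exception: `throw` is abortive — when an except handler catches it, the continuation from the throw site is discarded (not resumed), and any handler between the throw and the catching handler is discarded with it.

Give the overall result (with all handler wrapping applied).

Answer: [7, (6, (0))]

Evaluation trace:
emit(7) @ H2 ⇒ out+=7
tell(0) @ H0 ⇒ log+=0
H0 returns (6, (0))
H1 returns (6, (0))
H2 returns [7, (6, (0))]
H3 returns [7, (6, (0))]
= [7, (6, (0))]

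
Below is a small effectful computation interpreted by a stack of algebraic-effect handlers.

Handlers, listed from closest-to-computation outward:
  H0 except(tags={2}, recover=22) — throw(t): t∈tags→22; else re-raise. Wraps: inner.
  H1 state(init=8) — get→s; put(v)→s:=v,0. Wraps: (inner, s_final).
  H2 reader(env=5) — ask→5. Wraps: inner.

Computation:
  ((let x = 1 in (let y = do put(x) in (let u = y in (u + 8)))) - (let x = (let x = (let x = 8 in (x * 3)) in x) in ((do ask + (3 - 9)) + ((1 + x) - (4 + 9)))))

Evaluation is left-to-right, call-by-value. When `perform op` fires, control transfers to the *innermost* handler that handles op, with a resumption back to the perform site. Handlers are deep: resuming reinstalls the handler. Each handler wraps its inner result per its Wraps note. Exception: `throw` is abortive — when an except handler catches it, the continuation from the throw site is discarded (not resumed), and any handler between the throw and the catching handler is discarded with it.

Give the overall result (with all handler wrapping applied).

Answer: (-3, 1)

Step-by-step:
put(1) @ H1 ⇒ s:=1
ask @ H2 ⇒ 5
H0 returns -3
H1 returns (-3, 1)
H2 returns (-3, 1)
= (-3, 1)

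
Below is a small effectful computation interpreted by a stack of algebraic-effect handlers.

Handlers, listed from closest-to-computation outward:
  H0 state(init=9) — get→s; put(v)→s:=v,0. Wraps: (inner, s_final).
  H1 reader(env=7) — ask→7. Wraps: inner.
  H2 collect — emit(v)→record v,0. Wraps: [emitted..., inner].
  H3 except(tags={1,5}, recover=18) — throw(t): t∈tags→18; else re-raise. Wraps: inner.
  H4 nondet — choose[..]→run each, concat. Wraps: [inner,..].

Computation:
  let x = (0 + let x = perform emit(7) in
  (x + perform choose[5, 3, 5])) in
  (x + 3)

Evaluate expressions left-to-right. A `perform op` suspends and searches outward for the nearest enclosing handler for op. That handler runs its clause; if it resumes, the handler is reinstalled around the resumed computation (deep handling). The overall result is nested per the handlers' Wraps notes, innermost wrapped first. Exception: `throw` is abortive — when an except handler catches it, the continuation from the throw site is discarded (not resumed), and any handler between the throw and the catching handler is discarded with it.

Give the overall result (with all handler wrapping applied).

Answer: [[7, (8, 9)], [7, (6, 9)], [7, (8, 9)]]

Evaluation trace:
emit(7) @ H2 ⇒ out+=7
choose[5, 3, 5] @ H4
  branch[0] choose=5:
    H0 returns (8, 9)
    H1 returns (8, 9)
    H2 returns [7, (8, 9)]
    H3 returns [7, (8, 9)]
    H4 returns [[7, (8, 9)]]
  branch[1] choose=3:
    H0 returns (6, 9)
    H1 returns (6, 9)
    H2 returns [7, (6, 9)]
    H3 returns [7, (6, 9)]
    H4 returns [[7, (6, 9)]]
  branch[2] choose=5:
    H0 returns (8, 9)
    H1 returns (8, 9)
    H2 returns [7, (8, 9)]
    H3 returns [7, (8, 9)]
    H4 returns [[7, (8, 9)]]
= [[7, (8, 9)], [7, (6, 9)], [7, (8, 9)]]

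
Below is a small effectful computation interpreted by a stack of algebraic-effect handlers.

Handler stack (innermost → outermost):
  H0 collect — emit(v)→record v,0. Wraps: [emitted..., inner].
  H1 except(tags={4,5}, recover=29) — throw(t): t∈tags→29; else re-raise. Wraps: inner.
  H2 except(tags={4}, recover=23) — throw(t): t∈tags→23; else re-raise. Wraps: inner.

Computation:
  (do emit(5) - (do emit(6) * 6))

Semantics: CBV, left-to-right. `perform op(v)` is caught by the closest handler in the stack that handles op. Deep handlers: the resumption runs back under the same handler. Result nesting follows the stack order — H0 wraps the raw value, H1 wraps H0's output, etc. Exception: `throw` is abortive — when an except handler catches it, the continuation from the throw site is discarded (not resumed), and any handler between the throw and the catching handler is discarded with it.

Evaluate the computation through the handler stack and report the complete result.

Step-by-step:
emit(5) @ H0 ⇒ out+=5
emit(6) @ H0 ⇒ out+=6
H0 returns [5, 6, 0]
H1 returns [5, 6, 0]
H2 returns [5, 6, 0]
= [5, 6, 0]

Answer: [5, 6, 0]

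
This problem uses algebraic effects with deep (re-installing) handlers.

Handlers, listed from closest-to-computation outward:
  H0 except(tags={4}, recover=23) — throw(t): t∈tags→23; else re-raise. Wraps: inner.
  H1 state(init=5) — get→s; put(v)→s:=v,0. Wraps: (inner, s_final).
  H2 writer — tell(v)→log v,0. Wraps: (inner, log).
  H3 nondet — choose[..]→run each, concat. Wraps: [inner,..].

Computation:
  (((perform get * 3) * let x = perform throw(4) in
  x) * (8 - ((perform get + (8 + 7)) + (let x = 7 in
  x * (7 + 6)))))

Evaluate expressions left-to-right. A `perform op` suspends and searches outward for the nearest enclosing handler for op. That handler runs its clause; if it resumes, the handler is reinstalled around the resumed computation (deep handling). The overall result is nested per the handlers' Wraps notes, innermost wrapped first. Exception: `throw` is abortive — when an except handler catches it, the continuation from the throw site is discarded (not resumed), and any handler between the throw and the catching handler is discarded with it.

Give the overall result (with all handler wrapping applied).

Answer: [((23, 5), ())]

Working:
get @ H1 ⇒ 5
throw(4) @ H0 caught ⇒ 23
H1 returns (23, 5)
H2 returns ((23, 5), ())
H3 returns [((23, 5), ())]
= [((23, 5), ())]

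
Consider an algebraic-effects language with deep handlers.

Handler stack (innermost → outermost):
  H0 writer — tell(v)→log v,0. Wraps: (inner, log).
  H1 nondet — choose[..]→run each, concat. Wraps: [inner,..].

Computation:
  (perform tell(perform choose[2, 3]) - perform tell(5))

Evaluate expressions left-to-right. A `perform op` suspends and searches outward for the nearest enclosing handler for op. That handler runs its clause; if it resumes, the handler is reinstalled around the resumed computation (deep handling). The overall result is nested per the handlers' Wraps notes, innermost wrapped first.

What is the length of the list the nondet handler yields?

Answer: 2

Evaluation trace:
choose[2, 3] @ H1
  branch[0] choose=2:
    tell(2) @ H0 ⇒ log+=2
    tell(5) @ H0 ⇒ log+=5
    H0 returns (0, (2, 5))
    H1 returns [(0, (2, 5))]
  branch[1] choose=3:
    tell(3) @ H0 ⇒ log+=3
    tell(5) @ H0 ⇒ log+=5
    H0 returns (0, (3, 5))
    H1 returns [(0, (3, 5))]
= [(0, (2, 5)), (0, (3, 5))]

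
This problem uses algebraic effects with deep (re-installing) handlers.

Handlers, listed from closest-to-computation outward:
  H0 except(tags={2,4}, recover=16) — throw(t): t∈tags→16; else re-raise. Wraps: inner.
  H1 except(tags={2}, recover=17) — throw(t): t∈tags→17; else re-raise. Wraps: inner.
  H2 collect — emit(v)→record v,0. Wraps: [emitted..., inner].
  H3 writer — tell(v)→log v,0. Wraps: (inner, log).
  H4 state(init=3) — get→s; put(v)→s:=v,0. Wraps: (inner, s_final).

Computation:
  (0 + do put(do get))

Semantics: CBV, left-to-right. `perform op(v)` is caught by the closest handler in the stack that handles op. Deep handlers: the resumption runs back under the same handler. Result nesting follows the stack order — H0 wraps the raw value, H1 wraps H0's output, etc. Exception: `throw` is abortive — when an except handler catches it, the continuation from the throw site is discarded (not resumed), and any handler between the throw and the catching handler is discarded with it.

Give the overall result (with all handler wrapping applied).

Answer: (([0], ()), 3)

Step-by-step:
get @ H4 ⇒ 3
put(3) @ H4 ⇒ s:=3
H0 returns 0
H1 returns 0
H2 returns [0]
H3 returns ([0], ())
H4 returns (([0], ()), 3)
= (([0], ()), 3)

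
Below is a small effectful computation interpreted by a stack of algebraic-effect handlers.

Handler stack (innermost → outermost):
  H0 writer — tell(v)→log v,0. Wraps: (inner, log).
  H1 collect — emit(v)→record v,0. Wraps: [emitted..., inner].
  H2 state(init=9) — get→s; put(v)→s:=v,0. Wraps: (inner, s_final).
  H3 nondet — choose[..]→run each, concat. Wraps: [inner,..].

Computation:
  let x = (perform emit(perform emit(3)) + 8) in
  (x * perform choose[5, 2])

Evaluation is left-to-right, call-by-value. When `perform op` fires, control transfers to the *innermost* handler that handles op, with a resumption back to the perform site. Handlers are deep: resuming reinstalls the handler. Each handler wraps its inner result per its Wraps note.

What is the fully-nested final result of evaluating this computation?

Working:
emit(3) @ H1 ⇒ out+=3
emit(0) @ H1 ⇒ out+=0
choose[5, 2] @ H3
  branch[0] choose=5:
    H0 returns (40, ())
    H1 returns [3, 0, (40, ())]
    H2 returns ([3, 0, (40, ())], 9)
    H3 returns [([3, 0, (40, ())], 9)]
  branch[1] choose=2:
    H0 returns (16, ())
    H1 returns [3, 0, (16, ())]
    H2 returns ([3, 0, (16, ())], 9)
    H3 returns [([3, 0, (16, ())], 9)]
= [([3, 0, (40, ())], 9), ([3, 0, (16, ())], 9)]

Answer: [([3, 0, (40, ())], 9), ([3, 0, (16, ())], 9)]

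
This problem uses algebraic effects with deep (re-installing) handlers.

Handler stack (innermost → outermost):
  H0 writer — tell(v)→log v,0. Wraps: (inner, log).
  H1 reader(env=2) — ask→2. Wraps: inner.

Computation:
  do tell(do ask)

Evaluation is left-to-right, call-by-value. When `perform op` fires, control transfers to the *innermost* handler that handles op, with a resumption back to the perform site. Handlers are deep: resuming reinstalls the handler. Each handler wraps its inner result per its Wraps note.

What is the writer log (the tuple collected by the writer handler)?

Answer: (2)

Working:
ask @ H1 ⇒ 2
tell(2) @ H0 ⇒ log+=2
H0 returns (0, (2))
H1 returns (0, (2))
= (0, (2))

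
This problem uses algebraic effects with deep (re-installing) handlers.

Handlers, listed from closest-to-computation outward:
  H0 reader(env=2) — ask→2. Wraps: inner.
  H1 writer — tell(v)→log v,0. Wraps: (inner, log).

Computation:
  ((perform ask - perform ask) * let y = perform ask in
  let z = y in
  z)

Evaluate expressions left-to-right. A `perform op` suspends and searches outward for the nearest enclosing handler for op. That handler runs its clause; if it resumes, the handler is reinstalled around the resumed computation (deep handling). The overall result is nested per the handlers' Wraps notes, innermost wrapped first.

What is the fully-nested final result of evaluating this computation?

Answer: (0, ())

Step-by-step:
ask @ H0 ⇒ 2
ask @ H0 ⇒ 2
ask @ H0 ⇒ 2
H0 returns 0
H1 returns (0, ())
= (0, ())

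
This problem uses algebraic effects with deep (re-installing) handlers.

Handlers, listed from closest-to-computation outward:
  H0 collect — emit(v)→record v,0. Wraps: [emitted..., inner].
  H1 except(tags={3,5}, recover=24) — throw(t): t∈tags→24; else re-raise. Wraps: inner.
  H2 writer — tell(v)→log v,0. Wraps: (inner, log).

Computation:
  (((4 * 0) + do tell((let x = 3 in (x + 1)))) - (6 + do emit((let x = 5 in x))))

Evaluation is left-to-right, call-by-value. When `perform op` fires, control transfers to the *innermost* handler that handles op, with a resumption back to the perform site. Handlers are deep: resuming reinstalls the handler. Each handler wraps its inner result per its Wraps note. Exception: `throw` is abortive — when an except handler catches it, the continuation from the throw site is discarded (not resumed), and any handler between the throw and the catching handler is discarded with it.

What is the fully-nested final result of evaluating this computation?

Evaluation trace:
tell(4) @ H2 ⇒ log+=4
emit(5) @ H0 ⇒ out+=5
H0 returns [5, -6]
H1 returns [5, -6]
H2 returns ([5, -6], (4))
= ([5, -6], (4))

Answer: ([5, -6], (4))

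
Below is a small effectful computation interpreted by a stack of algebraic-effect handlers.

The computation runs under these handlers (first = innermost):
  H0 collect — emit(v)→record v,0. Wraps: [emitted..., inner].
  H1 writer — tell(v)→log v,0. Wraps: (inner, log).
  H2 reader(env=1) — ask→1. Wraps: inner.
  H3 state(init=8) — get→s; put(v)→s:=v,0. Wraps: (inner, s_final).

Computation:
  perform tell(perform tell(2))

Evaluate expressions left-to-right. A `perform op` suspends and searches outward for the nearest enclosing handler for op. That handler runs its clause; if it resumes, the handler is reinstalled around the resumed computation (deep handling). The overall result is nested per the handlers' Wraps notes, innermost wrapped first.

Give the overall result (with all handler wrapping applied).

Step-by-step:
tell(2) @ H1 ⇒ log+=2
tell(0) @ H1 ⇒ log+=0
H0 returns [0]
H1 returns ([0], (2, 0))
H2 returns ([0], (2, 0))
H3 returns (([0], (2, 0)), 8)
= (([0], (2, 0)), 8)

Answer: (([0], (2, 0)), 8)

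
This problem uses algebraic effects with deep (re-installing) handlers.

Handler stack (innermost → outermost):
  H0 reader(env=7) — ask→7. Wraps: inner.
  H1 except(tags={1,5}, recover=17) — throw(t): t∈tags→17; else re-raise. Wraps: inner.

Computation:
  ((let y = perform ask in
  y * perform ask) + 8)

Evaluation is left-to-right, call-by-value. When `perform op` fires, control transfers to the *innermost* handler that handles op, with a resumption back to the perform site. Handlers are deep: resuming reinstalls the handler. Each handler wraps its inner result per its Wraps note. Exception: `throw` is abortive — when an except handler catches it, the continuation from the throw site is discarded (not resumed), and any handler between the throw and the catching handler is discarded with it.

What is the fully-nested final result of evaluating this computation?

Evaluation trace:
ask @ H0 ⇒ 7
ask @ H0 ⇒ 7
H0 returns 57
H1 returns 57
= 57

Answer: 57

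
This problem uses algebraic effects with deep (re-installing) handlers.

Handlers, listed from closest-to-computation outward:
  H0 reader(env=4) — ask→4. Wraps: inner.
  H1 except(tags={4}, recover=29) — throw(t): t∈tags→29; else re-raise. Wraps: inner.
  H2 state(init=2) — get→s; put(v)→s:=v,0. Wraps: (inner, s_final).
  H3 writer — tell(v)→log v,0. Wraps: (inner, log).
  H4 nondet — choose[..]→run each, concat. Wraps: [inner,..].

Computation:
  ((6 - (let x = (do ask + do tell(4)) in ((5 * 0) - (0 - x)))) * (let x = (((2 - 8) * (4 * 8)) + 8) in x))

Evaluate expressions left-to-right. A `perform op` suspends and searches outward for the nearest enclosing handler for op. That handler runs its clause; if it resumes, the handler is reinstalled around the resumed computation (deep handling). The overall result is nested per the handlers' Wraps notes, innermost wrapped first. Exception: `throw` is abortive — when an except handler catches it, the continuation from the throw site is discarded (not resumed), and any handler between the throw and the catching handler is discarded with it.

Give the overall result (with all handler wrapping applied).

Answer: [((-368, 2), (4))]

Step-by-step:
ask @ H0 ⇒ 4
tell(4) @ H3 ⇒ log+=4
H0 returns -368
H1 returns -368
H2 returns (-368, 2)
H3 returns ((-368, 2), (4))
H4 returns [((-368, 2), (4))]
= [((-368, 2), (4))]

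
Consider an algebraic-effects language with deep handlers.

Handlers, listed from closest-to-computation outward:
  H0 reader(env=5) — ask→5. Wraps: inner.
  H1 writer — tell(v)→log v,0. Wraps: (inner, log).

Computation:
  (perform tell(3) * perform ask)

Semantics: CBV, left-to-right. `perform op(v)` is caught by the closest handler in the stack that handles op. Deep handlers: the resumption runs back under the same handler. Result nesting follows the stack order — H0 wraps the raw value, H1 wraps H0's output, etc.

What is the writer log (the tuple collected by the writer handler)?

Evaluation trace:
tell(3) @ H1 ⇒ log+=3
ask @ H0 ⇒ 5
H0 returns 0
H1 returns (0, (3))
= (0, (3))

Answer: (3)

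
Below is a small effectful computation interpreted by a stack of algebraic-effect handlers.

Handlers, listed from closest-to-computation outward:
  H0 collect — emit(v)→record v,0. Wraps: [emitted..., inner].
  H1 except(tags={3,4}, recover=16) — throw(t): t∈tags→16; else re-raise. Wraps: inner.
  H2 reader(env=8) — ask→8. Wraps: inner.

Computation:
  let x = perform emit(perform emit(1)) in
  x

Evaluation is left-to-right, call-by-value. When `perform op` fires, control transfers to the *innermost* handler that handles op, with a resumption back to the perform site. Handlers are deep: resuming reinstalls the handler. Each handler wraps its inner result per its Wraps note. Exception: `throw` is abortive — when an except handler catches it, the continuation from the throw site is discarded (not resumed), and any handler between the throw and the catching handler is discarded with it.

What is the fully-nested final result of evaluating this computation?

Answer: [1, 0, 0]

Evaluation trace:
emit(1) @ H0 ⇒ out+=1
emit(0) @ H0 ⇒ out+=0
H0 returns [1, 0, 0]
H1 returns [1, 0, 0]
H2 returns [1, 0, 0]
= [1, 0, 0]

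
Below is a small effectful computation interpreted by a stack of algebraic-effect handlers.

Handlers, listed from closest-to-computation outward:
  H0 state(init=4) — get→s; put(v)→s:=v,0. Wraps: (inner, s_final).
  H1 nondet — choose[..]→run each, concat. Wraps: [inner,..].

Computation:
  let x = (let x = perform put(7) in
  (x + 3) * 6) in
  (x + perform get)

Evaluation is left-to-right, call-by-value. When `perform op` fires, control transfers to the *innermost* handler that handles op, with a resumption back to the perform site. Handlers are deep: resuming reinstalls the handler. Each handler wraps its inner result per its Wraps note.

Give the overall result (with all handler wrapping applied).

Answer: [(25, 7)]

Working:
put(7) @ H0 ⇒ s:=7
get @ H0 ⇒ 7
H0 returns (25, 7)
H1 returns [(25, 7)]
= [(25, 7)]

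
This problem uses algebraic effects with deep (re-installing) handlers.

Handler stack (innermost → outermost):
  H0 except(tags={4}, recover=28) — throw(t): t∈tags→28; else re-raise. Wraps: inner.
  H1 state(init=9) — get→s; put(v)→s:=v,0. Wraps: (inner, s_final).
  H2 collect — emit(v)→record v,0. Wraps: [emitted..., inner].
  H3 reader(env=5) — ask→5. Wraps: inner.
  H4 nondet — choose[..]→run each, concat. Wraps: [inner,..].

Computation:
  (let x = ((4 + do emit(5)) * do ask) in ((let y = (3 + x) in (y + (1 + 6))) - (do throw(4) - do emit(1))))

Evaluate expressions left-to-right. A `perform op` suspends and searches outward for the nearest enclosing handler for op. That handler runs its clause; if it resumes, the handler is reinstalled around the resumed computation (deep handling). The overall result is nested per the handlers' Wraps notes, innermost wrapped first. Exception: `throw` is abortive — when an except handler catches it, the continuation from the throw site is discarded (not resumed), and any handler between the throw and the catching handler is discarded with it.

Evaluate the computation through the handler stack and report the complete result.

Answer: [[5, (28, 9)]]

Working:
emit(5) @ H2 ⇒ out+=5
ask @ H3 ⇒ 5
throw(4) @ H0 caught ⇒ 28
H1 returns (28, 9)
H2 returns [5, (28, 9)]
H3 returns [5, (28, 9)]
H4 returns [[5, (28, 9)]]
= [[5, (28, 9)]]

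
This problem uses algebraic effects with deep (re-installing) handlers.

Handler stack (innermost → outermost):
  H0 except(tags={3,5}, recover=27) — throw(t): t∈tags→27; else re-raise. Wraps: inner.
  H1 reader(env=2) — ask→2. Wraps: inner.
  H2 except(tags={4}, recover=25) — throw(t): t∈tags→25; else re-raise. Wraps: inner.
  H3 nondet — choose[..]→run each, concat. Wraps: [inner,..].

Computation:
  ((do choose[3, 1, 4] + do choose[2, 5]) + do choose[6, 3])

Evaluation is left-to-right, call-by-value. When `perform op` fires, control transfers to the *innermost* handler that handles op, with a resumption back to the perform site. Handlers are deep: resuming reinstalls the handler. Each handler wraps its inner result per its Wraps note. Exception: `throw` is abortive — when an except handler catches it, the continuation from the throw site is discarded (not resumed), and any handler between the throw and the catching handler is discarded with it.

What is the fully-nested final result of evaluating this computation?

Evaluation trace:
choose[3, 1, 4] @ H3
  branch[0] choose=3:
    choose[2, 5] @ H3
      branch[0] choose=2:
        choose[6, 3] @ H3
          branch[0] choose=6:
            H0 returns 11
            H1 returns 11
            H2 returns 11
            H3 returns [11]
          branch[1] choose=3:
            H0 returns 8
            H1 returns 8
            H2 returns 8
            H3 returns [8]
      branch[1] choose=5:
        choose[6, 3] @ H3
          branch[0] choose=6:
            H0 returns 14
            H1 returns 14
            H2 returns 14
            H3 returns [14]
          branch[1] choose=3:
            H0 returns 11
            H1 returns 11
            H2 returns 11
            H3 returns [11]
  branch[1] choose=1:
    choose[2, 5] @ H3
      branch[0] choose=2:
        choose[6, 3] @ H3
          branch[0] choose=6:
            H0 returns 9
            H1 returns 9
            H2 returns 9
            H3 returns [9]
          branch[1] choose=3:
            H0 returns 6
            H1 returns 6
            H2 returns 6
            H3 returns [6]
      branch[1] choose=5:
        choose[6, 3] @ H3
          branch[0] choose=6:
            H0 returns 12
            H1 returns 12
            H2 returns 12
            H3 returns [12]
          branch[1] choose=3:
            H0 returns 9
            H1 returns 9
            H2 returns 9
            H3 returns [9]
  branch[2] choose=4:
    choose[2, 5] @ H3
      branch[0] choose=2:
        choose[6, 3] @ H3
          branch[0] choose=6:
            H0 returns 12
            H1 returns 12
            H2 returns 12
            H3 returns [12]
          branch[1] choose=3:
            H0 returns 9
            H1 returns 9
            H2 returns 9
            H3 returns [9]
      branch[1] choose=5:
        choose[6, 3] @ H3
          branch[0] choose=6:
            H0 returns 15
            H1 returns 15
            H2 returns 15
            H3 returns [15]
          branch[1] choose=3:
            H0 returns 12
            H1 returns 12
            H2 returns 12
            H3 returns [12]
= [11, 8, 14, 11, 9, 6, 12, 9, 12, 9, 15, 12]

Answer: [11, 8, 14, 11, 9, 6, 12, 9, 12, 9, 15, 12]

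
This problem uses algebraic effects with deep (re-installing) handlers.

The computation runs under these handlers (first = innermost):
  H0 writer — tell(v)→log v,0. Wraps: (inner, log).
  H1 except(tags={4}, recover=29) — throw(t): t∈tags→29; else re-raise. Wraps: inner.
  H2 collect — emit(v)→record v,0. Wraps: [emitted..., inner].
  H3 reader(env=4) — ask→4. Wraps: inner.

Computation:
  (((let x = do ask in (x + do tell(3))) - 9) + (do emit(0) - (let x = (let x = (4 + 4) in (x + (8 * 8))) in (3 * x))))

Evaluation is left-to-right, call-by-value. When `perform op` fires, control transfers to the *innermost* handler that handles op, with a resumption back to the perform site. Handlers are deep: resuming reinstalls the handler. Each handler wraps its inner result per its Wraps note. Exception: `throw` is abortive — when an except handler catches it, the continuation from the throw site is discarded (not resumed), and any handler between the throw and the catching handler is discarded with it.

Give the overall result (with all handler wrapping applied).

Answer: [0, (-221, (3))]

Step-by-step:
ask @ H3 ⇒ 4
tell(3) @ H0 ⇒ log+=3
emit(0) @ H2 ⇒ out+=0
H0 returns (-221, (3))
H1 returns (-221, (3))
H2 returns [0, (-221, (3))]
H3 returns [0, (-221, (3))]
= [0, (-221, (3))]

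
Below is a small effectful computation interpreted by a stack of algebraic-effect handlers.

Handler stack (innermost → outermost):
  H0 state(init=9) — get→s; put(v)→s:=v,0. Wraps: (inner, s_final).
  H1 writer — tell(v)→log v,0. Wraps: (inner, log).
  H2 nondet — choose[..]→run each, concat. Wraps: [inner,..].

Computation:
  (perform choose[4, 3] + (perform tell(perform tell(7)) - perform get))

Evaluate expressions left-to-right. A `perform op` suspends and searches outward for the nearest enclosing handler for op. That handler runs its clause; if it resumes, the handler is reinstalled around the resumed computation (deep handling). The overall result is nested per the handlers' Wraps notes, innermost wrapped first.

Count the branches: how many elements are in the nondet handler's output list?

Evaluation trace:
choose[4, 3] @ H2
  branch[0] choose=4:
    tell(7) @ H1 ⇒ log+=7
    tell(0) @ H1 ⇒ log+=0
    get @ H0 ⇒ 9
    H0 returns (-5, 9)
    H1 returns ((-5, 9), (7, 0))
    H2 returns [((-5, 9), (7, 0))]
  branch[1] choose=3:
    tell(7) @ H1 ⇒ log+=7
    tell(0) @ H1 ⇒ log+=0
    get @ H0 ⇒ 9
    H0 returns (-6, 9)
    H1 returns ((-6, 9), (7, 0))
    H2 returns [((-6, 9), (7, 0))]
= [((-5, 9), (7, 0)), ((-6, 9), (7, 0))]

Answer: 2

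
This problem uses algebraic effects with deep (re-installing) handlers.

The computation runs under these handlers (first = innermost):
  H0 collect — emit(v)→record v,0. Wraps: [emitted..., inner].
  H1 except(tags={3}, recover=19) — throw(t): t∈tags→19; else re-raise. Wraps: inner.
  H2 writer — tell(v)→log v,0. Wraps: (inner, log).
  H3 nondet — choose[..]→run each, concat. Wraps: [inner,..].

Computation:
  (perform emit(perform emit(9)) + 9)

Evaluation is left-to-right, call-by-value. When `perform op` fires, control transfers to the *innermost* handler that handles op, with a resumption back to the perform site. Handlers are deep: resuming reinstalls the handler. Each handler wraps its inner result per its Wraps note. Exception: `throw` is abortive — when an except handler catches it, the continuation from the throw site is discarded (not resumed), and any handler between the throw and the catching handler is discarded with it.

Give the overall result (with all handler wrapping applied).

Answer: [([9, 0, 9], ())]

Step-by-step:
emit(9) @ H0 ⇒ out+=9
emit(0) @ H0 ⇒ out+=0
H0 returns [9, 0, 9]
H1 returns [9, 0, 9]
H2 returns ([9, 0, 9], ())
H3 returns [([9, 0, 9], ())]
= [([9, 0, 9], ())]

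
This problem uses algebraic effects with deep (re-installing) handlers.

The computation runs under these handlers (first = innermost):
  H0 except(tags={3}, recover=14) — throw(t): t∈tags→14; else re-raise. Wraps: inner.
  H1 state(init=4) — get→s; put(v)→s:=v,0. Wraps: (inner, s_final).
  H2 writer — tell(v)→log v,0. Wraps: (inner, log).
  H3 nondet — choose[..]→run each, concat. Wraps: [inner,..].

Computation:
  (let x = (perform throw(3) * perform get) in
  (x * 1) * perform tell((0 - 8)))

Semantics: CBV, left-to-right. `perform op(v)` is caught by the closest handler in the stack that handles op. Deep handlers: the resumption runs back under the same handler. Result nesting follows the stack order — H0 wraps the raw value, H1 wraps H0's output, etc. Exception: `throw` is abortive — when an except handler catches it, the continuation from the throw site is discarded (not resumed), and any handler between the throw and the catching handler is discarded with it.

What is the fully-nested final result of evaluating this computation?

Answer: [((14, 4), ())]

Working:
throw(3) @ H0 caught ⇒ 14
H1 returns (14, 4)
H2 returns ((14, 4), ())
H3 returns [((14, 4), ())]
= [((14, 4), ())]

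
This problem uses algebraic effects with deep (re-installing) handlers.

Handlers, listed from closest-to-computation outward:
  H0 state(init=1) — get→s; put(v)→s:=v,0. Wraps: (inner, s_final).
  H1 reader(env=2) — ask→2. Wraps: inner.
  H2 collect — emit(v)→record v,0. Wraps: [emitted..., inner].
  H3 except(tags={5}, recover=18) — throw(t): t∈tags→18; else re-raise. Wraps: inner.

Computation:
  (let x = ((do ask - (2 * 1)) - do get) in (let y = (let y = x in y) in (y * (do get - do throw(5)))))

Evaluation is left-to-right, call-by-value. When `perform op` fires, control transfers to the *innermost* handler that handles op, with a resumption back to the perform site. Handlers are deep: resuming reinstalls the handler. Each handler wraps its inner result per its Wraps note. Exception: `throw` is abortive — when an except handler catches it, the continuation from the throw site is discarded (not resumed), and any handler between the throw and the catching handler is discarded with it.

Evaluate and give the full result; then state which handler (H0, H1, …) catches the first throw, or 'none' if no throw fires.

Evaluation trace:
ask @ H1 ⇒ 2
get @ H0 ⇒ 1
get @ H0 ⇒ 1
throw(5) @ H3 caught ⇒ 18
= 18

Answer: 18 ; first throw caught by: H3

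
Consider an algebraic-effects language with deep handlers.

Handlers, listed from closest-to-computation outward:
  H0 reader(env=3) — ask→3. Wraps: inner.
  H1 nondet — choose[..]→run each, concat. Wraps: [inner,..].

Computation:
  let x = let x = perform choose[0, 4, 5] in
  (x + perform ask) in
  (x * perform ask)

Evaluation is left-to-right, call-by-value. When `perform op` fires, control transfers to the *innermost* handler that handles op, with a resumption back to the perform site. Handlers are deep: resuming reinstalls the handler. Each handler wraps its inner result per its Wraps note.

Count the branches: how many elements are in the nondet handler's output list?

Answer: 3

Working:
choose[0, 4, 5] @ H1
  branch[0] choose=0:
    ask @ H0 ⇒ 3
    ask @ H0 ⇒ 3
    H0 returns 9
    H1 returns [9]
  branch[1] choose=4:
    ask @ H0 ⇒ 3
    ask @ H0 ⇒ 3
    H0 returns 21
    H1 returns [21]
  branch[2] choose=5:
    ask @ H0 ⇒ 3
    ask @ H0 ⇒ 3
    H0 returns 24
    H1 returns [24]
= [9, 21, 24]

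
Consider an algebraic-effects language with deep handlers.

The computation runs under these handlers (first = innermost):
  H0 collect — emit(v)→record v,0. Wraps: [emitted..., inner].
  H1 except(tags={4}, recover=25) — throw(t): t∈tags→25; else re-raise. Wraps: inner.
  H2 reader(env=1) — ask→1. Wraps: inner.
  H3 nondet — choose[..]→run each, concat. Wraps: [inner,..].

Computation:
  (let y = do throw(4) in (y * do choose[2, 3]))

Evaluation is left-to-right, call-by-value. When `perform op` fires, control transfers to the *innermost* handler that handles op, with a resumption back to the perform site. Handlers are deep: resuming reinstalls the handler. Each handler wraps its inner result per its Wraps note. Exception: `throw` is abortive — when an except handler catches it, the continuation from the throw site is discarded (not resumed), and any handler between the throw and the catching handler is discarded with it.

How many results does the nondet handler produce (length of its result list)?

Answer: 1

Working:
throw(4) @ H1 caught ⇒ 25
H2 returns 25
H3 returns [25]
= [25]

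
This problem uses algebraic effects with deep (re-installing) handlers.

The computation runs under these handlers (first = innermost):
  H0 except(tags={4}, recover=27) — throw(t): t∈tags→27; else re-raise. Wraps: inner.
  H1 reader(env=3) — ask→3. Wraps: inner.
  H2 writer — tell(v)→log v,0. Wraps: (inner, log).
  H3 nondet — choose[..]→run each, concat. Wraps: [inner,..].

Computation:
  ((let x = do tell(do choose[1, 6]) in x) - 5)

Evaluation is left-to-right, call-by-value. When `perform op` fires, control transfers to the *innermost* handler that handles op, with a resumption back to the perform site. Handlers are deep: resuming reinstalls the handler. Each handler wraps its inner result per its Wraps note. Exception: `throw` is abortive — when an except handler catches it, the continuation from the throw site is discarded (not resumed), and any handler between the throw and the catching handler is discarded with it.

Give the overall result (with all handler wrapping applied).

Step-by-step:
choose[1, 6] @ H3
  branch[0] choose=1:
    tell(1) @ H2 ⇒ log+=1
    H0 returns -5
    H1 returns -5
    H2 returns (-5, (1))
    H3 returns [(-5, (1))]
  branch[1] choose=6:
    tell(6) @ H2 ⇒ log+=6
    H0 returns -5
    H1 returns -5
    H2 returns (-5, (6))
    H3 returns [(-5, (6))]
= [(-5, (1)), (-5, (6))]

Answer: [(-5, (1)), (-5, (6))]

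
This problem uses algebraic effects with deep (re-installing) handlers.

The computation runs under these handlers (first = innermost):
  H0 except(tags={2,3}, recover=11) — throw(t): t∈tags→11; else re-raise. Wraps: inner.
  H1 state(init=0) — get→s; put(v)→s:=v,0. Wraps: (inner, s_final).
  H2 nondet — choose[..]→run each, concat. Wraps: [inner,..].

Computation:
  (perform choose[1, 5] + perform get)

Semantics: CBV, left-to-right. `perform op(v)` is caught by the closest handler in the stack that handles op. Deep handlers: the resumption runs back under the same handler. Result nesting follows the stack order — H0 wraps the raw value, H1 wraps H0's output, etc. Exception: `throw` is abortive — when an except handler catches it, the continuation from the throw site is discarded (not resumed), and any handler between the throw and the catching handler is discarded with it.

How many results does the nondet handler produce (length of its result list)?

Working:
choose[1, 5] @ H2
  branch[0] choose=1:
    get @ H1 ⇒ 0
    H0 returns 1
    H1 returns (1, 0)
    H2 returns [(1, 0)]
  branch[1] choose=5:
    get @ H1 ⇒ 0
    H0 returns 5
    H1 returns (5, 0)
    H2 returns [(5, 0)]
= [(1, 0), (5, 0)]

Answer: 2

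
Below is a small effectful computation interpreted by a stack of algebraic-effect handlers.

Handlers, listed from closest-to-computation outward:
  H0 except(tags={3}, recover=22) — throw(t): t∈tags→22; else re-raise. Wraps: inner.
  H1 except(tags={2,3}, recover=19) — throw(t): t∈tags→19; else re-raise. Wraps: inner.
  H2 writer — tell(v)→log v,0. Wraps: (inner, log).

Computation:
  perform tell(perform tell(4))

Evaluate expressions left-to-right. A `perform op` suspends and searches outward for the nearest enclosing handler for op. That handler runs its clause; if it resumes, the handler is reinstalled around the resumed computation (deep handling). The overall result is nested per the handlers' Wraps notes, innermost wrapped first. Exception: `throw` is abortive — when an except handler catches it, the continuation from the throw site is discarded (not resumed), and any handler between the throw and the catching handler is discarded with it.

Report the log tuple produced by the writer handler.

Answer: (4, 0)

Step-by-step:
tell(4) @ H2 ⇒ log+=4
tell(0) @ H2 ⇒ log+=0
H0 returns 0
H1 returns 0
H2 returns (0, (4, 0))
= (0, (4, 0))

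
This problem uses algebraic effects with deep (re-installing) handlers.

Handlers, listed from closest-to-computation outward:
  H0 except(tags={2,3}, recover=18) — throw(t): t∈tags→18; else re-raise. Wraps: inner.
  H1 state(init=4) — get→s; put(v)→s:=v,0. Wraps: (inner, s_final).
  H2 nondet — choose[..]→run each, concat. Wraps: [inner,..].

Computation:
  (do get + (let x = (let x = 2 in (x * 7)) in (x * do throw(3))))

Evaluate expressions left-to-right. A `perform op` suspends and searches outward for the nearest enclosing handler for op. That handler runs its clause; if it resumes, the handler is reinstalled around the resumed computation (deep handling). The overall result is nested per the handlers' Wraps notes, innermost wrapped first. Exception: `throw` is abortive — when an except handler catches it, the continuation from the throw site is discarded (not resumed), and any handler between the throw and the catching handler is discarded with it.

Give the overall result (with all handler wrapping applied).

Answer: [(18, 4)]

Working:
get @ H1 ⇒ 4
throw(3) @ H0 caught ⇒ 18
H1 returns (18, 4)
H2 returns [(18, 4)]
= [(18, 4)]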